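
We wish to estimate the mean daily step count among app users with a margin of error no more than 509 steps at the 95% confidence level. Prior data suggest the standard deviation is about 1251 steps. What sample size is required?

For a mean, the margin of error is E = z·σ/√n, so n = (zσ/E)².
At 95% confidence, z = 1.960.
n = (1.960 × 1251 / 509)² = 23.21
Round up: n = 24.

24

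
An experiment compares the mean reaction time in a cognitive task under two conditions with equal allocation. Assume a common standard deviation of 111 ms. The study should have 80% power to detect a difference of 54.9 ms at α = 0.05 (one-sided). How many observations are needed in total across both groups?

102 total

For two equal groups, n per group = 2·((z_α + z_β)·σ/δ)².
z_α = 1.645; z_β = 0.842 (power 80%).
n = 2 × (2.487 × 111 / 54.9)² = 2 × 25.28 = 50.56
Round up: n = 51 per group.
Total across both groups: 2 × 51 = 102.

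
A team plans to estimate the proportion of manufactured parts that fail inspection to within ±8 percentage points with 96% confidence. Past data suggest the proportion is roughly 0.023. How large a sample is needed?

For a proportion with margin E = 0.08 at 96% confidence, z = 2.054.
n = p̂(1−p̂)(z/E)² = 0.023 × 0.977 × (2.054/0.08)² = 14.81
Round up: n = 15.

15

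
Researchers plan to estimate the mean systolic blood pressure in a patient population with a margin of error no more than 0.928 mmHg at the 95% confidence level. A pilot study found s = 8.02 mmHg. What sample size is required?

For a mean, the margin of error is E = z·σ/√n, so n = (zσ/E)².
At 95% confidence, z = 1.960.
n = (1.960 × 8.02 / 0.928)² = 286.92
Round up: n = 287.

287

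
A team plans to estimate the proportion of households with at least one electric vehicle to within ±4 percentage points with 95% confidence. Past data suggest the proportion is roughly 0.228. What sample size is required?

For a proportion with margin E = 0.04 at 95% confidence, z = 1.960.
n = p̂(1−p̂)(z/E)² = 0.228 × 0.772 × (1.960/0.04)² = 422.61
Round up: n = 423.

423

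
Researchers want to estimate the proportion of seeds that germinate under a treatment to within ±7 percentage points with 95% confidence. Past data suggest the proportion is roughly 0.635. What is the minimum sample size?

For a proportion with margin E = 0.07 at 95% confidence, z = 1.960.
n = p̂(1−p̂)(z/E)² = 0.635 × 0.365 × (1.960/0.07)² = 181.71
Round up: n = 182.

182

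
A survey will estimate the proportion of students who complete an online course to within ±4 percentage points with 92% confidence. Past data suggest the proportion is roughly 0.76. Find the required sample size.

For a proportion with margin E = 0.04 at 92% confidence, z = 1.751.
n = p̂(1−p̂)(z/E)² = 0.76 × 0.24 × (1.751/0.04)² = 349.52
Round up: n = 350.

350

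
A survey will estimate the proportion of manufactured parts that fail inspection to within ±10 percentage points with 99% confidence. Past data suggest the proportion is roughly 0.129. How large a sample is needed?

For a proportion with margin E = 0.1 at 99% confidence, z = 2.576.
n = p̂(1−p̂)(z/E)² = 0.129 × 0.871 × (2.576/0.1)² = 74.56
Round up: n = 75.

75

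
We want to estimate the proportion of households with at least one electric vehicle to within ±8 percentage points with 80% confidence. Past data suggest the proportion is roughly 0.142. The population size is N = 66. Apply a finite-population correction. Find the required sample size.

For a proportion with margin E = 0.08 at 80% confidence, z = 1.282.
n = p̂(1−p̂)(z/E)² = 0.142 × 0.858 × (1.282/0.08)² = 31.29 — call this n₀.
Finite-population correction with N = 66: n = n₀ / (1 + (n₀−1)/N) = 31.29 / 1.459 = 21.45
Round up: n = 22.

22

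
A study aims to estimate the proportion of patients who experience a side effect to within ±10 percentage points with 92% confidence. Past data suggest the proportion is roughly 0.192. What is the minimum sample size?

n = 48

For a proportion with margin E = 0.1 at 92% confidence, z = 1.751.
n = p̂(1−p̂)(z/E)² = 0.192 × 0.808 × (1.751/0.1)² = 47.56
Round up: n = 48.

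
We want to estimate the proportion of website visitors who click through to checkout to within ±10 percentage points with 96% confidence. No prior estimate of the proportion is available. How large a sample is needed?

n = 106

For a proportion with margin E = 0.1 at 96% confidence, z = 2.054.
With no prior estimate, use p = 0.5, which maximizes p(1−p) at 0.25.
n = 0.25 × (z/E)² = 0.25 × (2.054/0.1)² = 105.47
Round up: n = 106.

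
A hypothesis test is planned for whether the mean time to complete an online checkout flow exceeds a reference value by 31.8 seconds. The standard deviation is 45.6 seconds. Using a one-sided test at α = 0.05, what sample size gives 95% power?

n = 23

For a one-sample z-test, n = ((z_α + z_β)·σ/δ)².
z_α = 1.645 (one-sided α = 0.05); z_β = 1.645 (power 95% → β = 0.05).
n = (3.290 × 45.6 / 31.8)² = 22.26
Round up: n = 23.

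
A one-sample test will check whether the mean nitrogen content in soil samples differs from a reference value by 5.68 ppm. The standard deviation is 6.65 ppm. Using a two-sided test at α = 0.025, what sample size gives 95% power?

21

For a one-sample z-test, n = ((z_{α/2} + z_β)·σ/δ)².
z_{α/2} = 2.241 (two-sided α = 0.025); z_β = 1.645 (power 95% → β = 0.05).
n = (3.886 × 6.65 / 5.68)² = 20.70
Round up: n = 21.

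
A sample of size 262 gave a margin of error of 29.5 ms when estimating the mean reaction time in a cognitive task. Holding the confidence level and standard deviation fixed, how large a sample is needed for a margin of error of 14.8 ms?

Margin of error scales as 1/√n, so n₂ = n₁·(E₁/E₂)².
n₂ = 262 × (29.5/14.8)² = 262 × 3.973 = 1040.93
Round up: n₂ = 1041.

n = 1041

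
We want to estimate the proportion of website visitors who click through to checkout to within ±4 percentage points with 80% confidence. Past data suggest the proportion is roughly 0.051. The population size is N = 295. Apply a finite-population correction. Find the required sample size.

For a proportion with margin E = 0.04 at 80% confidence, z = 1.282.
n = p̂(1−p̂)(z/E)² = 0.051 × 0.949 × (1.282/0.04)² = 49.72 — call this n₀.
Finite-population correction with N = 295: n = n₀ / (1 + (n₀−1)/N) = 49.72 / 1.165 = 42.68
Round up: n = 43.

43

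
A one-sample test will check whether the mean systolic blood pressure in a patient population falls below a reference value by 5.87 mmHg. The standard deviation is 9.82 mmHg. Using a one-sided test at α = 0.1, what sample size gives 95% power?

For a one-sample z-test, n = ((z_α + z_β)·σ/δ)².
z_α = 1.282 (one-sided α = 0.1); z_β = 1.645 (power 95% → β = 0.05).
n = (2.927 × 9.82 / 5.87)² = 23.98
Round up: n = 24.

n = 24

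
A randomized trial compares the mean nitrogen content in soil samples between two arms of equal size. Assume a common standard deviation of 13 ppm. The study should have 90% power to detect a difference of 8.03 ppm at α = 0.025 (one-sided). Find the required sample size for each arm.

For two equal groups, n per group = 2·((z_α + z_β)·σ/δ)².
z_α = 1.960; z_β = 1.282 (power 90%).
n = 2 × (3.242 × 13 / 8.03)² = 2 × 27.55 = 55.10
Round up: n = 56 per group.

56 per group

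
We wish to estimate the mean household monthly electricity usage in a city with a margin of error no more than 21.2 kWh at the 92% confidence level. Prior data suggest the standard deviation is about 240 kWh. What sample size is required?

393

For a mean, the margin of error is E = z·σ/√n, so n = (zσ/E)².
At 92% confidence, z = 1.751.
n = (1.751 × 240 / 21.2)² = 392.94
Round up: n = 393.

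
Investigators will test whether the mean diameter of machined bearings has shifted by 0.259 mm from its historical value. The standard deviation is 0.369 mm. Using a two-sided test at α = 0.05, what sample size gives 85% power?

For a one-sample z-test, n = ((z_{α/2} + z_β)·σ/δ)².
z_{α/2} = 1.960 (two-sided α = 0.05); z_β = 1.036 (power 85% → β = 0.15).
n = (2.996 × 0.369 / 0.259)² = 18.22
Round up: n = 19.

19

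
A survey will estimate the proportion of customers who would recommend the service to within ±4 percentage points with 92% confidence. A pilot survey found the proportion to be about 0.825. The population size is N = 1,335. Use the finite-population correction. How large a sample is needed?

For a proportion with margin E = 0.04 at 92% confidence, z = 1.751.
n = p̂(1−p̂)(z/E)² = 0.825 × 0.175 × (1.751/0.04)² = 276.66 — call this n₀.
Finite-population correction with N = 1,335: n = n₀ / (1 + (n₀−1)/N) = 276.66 / 1.206 = 229.40
Round up: n = 230.

230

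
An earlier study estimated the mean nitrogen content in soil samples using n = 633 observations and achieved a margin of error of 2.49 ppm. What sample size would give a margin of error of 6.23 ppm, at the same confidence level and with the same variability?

n = 102

Margin of error scales as 1/√n, so n₂ = n₁·(E₁/E₂)².
n₂ = 633 × (2.49/6.23)² = 633 × 0.1597 = 101.09
Round up: n₂ = 102.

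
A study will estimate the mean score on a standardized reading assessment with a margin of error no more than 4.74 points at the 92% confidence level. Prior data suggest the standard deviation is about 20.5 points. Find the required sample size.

58

For a mean, the margin of error is E = z·σ/√n, so n = (zσ/E)².
At 92% confidence, z = 1.751.
n = (1.751 × 20.5 / 4.74)² = 57.35
Round up: n = 58.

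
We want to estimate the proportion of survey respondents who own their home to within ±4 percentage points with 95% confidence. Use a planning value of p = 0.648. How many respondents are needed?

n = 548

For a proportion with margin E = 0.04 at 95% confidence, z = 1.960.
n = p̂(1−p̂)(z/E)² = 0.648 × 0.352 × (1.960/0.04)² = 547.66
Round up: n = 548.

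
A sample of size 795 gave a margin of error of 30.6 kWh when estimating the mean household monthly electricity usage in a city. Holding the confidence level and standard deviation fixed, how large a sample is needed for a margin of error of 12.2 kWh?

Margin of error scales as 1/√n, so n₂ = n₁·(E₁/E₂)².
n₂ = 795 × (30.6/12.2)² = 795 × 6.291 = 5001.35
Round up: n₂ = 5002.

n = 5002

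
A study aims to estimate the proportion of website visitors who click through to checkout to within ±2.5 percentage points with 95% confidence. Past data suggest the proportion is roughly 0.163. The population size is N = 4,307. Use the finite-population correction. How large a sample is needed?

n = 703

For a proportion with margin E = 0.025 at 95% confidence, z = 1.960.
n = p̂(1−p̂)(z/E)² = 0.163 × 0.837 × (1.960/0.025)² = 838.58 — call this n₀.
Finite-population correction with N = 4,307: n = n₀ / (1 + (n₀−1)/N) = 838.58 / 1.194 = 702.33
Round up: n = 703.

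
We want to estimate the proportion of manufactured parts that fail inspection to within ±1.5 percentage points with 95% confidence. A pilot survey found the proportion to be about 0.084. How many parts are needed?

For a proportion with margin E = 0.015 at 95% confidence, z = 1.960.
n = p̂(1−p̂)(z/E)² = 0.084 × 0.916 × (1.960/0.015)² = 1313.72
Round up: n = 1314.

1314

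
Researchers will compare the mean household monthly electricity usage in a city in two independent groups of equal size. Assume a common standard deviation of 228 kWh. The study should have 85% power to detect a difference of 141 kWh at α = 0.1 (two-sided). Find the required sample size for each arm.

For two equal groups, n per group = 2·((z_{α/2} + z_β)·σ/δ)².
z_{α/2} = 1.645; z_β = 1.036 (power 85%).
n = 2 × (2.681 × 228 / 141)² = 2 × 18.79 = 37.58
Round up: n = 38 per group.

38 per group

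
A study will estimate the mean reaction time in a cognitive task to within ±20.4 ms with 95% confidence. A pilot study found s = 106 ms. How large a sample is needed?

n = 104

For a mean, the margin of error is E = z·σ/√n, so n = (zσ/E)².
At 95% confidence, z = 1.960.
n = (1.960 × 106 / 20.4)² = 103.72
Round up: n = 104.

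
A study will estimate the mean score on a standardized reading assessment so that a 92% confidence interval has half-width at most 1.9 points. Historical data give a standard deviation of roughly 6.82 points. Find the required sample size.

n = 40

For a mean, the margin of error is E = z·σ/√n, so n = (zσ/E)².
At 92% confidence, z = 1.751.
n = (1.751 × 6.82 / 1.9)² = 39.50
Round up: n = 40.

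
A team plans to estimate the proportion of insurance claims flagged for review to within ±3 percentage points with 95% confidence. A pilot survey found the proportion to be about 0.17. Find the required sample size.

For a proportion with margin E = 0.03 at 95% confidence, z = 1.960.
n = p̂(1−p̂)(z/E)² = 0.17 × 0.83 × (1.960/0.03)² = 602.28
Round up: n = 603.

n = 603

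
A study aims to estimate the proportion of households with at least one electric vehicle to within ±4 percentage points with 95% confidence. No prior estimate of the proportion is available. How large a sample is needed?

For a proportion with margin E = 0.04 at 95% confidence, z = 1.960.
With no prior estimate, use p = 0.5, which maximizes p(1−p) at 0.25.
n = 0.25 × (z/E)² = 0.25 × (1.960/0.04)² = 600.25
Round up: n = 601.

601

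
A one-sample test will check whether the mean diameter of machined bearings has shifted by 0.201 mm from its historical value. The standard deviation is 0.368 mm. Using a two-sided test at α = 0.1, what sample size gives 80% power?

For a one-sample z-test, n = ((z_{α/2} + z_β)·σ/δ)².
z_{α/2} = 1.645 (two-sided α = 0.1); z_β = 0.842 (power 80% → β = 0.2).
n = (2.487 × 0.368 / 0.201)² = 20.73
Round up: n = 21.

21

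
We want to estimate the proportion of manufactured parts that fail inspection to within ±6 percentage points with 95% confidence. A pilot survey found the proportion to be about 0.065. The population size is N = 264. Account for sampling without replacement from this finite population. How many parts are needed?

53

For a proportion with margin E = 0.06 at 95% confidence, z = 1.960.
n = p̂(1−p̂)(z/E)² = 0.065 × 0.935 × (1.960/0.06)² = 64.85 — call this n₀.
Finite-population correction with N = 264: n = n₀ / (1 + (n₀−1)/N) = 64.85 / 1.242 = 52.21
Round up: n = 53.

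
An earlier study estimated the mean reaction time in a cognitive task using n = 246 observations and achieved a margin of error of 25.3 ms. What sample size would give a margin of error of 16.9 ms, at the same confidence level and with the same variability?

Margin of error scales as 1/√n, so n₂ = n₁·(E₁/E₂)².
n₂ = 246 × (25.3/16.9)² = 246 × 2.241 = 551.29
Round up: n₂ = 552.

n = 552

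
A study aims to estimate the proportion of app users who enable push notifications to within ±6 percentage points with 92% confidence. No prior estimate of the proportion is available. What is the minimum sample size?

213

For a proportion with margin E = 0.06 at 92% confidence, z = 1.751.
With no prior estimate, use p = 0.5, which maximizes p(1−p) at 0.25.
n = 0.25 × (z/E)² = 0.25 × (1.751/0.06)² = 212.92
Round up: n = 213.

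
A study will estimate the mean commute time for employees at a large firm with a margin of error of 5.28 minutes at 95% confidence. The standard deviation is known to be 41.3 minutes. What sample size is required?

236

For a mean, the margin of error is E = z·σ/√n, so n = (zσ/E)².
At 95% confidence, z = 1.960.
n = (1.960 × 41.3 / 5.28)² = 235.04
Round up: n = 236.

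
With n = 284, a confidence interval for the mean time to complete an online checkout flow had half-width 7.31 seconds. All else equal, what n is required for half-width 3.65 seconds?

Margin of error scales as 1/√n, so n₂ = n₁·(E₁/E₂)².
n₂ = 284 × (7.31/3.65)² = 284 × 4.011 = 1139.12
Round up: n₂ = 1140.

1140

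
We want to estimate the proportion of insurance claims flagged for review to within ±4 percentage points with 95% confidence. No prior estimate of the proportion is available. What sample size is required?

For a proportion with margin E = 0.04 at 95% confidence, z = 1.960.
With no prior estimate, use p = 0.5, which maximizes p(1−p) at 0.25.
n = 0.25 × (z/E)² = 0.25 × (1.960/0.04)² = 600.25
Round up: n = 601.

601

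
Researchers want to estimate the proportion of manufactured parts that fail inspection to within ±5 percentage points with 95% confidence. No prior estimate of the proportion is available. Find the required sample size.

For a proportion with margin E = 0.05 at 95% confidence, z = 1.960.
With no prior estimate, use p = 0.5, which maximizes p(1−p) at 0.25.
n = 0.25 × (z/E)² = 0.25 × (1.960/0.05)² = 384.16
Round up: n = 385.

385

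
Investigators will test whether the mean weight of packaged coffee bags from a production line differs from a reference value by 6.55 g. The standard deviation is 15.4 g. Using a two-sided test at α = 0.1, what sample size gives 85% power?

n = 40

For a one-sample z-test, n = ((z_{α/2} + z_β)·σ/δ)².
z_{α/2} = 1.645 (two-sided α = 0.1); z_β = 1.036 (power 85% → β = 0.15).
n = (2.681 × 15.4 / 6.55)² = 39.73
Round up: n = 40.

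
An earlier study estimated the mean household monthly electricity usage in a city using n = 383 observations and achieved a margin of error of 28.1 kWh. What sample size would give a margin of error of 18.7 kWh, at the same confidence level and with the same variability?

Margin of error scales as 1/√n, so n₂ = n₁·(E₁/E₂)².
n₂ = 383 × (28.1/18.7)² = 383 × 2.258 = 864.81
Round up: n₂ = 865.

865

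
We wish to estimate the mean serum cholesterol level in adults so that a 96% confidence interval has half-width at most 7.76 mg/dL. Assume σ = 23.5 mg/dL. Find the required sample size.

For a mean, the margin of error is E = z·σ/√n, so n = (zσ/E)².
At 96% confidence, z = 2.054.
n = (2.054 × 23.5 / 7.76)² = 38.69
Round up: n = 39.

39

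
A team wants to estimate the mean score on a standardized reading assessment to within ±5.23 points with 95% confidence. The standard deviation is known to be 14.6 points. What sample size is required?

For a mean, the margin of error is E = z·σ/√n, so n = (zσ/E)².
At 95% confidence, z = 1.960.
n = (1.960 × 14.6 / 5.23)² = 29.94
Round up: n = 30.

30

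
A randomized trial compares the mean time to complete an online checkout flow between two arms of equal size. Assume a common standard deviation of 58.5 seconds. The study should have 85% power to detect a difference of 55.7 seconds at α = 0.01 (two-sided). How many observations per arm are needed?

For two equal groups, n per group = 2·((z_{α/2} + z_β)·σ/δ)².
z_{α/2} = 2.576; z_β = 1.036 (power 85%).
n = 2 × (3.612 × 58.5 / 55.7)² = 2 × 14.39 = 28.78
Round up: n = 29 per group.

29 per group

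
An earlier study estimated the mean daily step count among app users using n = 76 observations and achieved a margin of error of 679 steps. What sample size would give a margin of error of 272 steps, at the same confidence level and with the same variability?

Margin of error scales as 1/√n, so n₂ = n₁·(E₁/E₂)².
n₂ = 76 × (679/272)² = 76 × 6.232 = 473.63
Round up: n₂ = 474.

n = 474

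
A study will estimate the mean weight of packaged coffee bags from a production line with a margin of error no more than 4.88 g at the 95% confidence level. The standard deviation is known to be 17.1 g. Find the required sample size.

For a mean, the margin of error is E = z·σ/√n, so n = (zσ/E)².
At 95% confidence, z = 1.960.
n = (1.960 × 17.1 / 4.88)² = 47.17
Round up: n = 48.

48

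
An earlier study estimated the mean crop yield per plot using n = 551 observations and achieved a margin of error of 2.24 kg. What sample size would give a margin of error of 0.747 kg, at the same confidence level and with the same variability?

Margin of error scales as 1/√n, so n₂ = n₁·(E₁/E₂)².
n₂ = 551 × (2.24/0.747)² = 551 × 8.992 = 4954.59
Round up: n₂ = 4955.

4955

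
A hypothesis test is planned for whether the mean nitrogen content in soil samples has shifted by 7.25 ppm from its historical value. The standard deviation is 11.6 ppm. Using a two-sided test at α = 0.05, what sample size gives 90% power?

For a one-sample z-test, n = ((z_{α/2} + z_β)·σ/δ)².
z_{α/2} = 1.960 (two-sided α = 0.05); z_β = 1.282 (power 90% → β = 0.1).
n = (3.242 × 11.6 / 7.25)² = 26.91
Round up: n = 27.

27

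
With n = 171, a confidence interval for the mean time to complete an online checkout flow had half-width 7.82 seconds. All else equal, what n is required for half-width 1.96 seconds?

Margin of error scales as 1/√n, so n₂ = n₁·(E₁/E₂)².
n₂ = 171 × (7.82/1.96)² = 171 × 15.92 = 2722.32
Round up: n₂ = 2723.

2723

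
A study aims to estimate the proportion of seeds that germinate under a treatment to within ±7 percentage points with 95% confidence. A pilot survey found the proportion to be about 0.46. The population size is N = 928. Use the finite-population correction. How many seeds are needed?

For a proportion with margin E = 0.07 at 95% confidence, z = 1.960.
n = p̂(1−p̂)(z/E)² = 0.46 × 0.54 × (1.960/0.07)² = 194.75 — call this n₀.
Finite-population correction with N = 928: n = n₀ / (1 + (n₀−1)/N) = 194.75 / 1.209 = 161.08
Round up: n = 162.

n = 162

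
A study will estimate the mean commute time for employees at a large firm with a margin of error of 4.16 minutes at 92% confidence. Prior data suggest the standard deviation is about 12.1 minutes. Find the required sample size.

26

For a mean, the margin of error is E = z·σ/√n, so n = (zσ/E)².
At 92% confidence, z = 1.751.
n = (1.751 × 12.1 / 4.16)² = 25.94
Round up: n = 26.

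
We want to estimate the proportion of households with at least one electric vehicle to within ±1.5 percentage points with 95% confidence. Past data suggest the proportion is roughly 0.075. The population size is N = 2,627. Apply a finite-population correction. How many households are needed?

For a proportion with margin E = 0.015 at 95% confidence, z = 1.960.
n = p̂(1−p̂)(z/E)² = 0.075 × 0.925 × (1.960/0.015)² = 1184.49 — call this n₀.
Finite-population correction with N = 2,627: n = n₀ / (1 + (n₀−1)/N) = 1184.49 / 1.451 = 816.33
Round up: n = 817.

817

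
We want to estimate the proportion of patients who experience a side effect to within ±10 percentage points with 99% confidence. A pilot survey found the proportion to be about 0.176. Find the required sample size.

For a proportion with margin E = 0.1 at 99% confidence, z = 2.576.
n = p̂(1−p̂)(z/E)² = 0.176 × 0.824 × (2.576/0.1)² = 96.23
Round up: n = 97.

97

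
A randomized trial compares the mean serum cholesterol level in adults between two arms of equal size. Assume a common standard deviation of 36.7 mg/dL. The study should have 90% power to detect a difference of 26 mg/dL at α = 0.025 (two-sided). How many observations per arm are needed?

For two equal groups, n per group = 2·((z_{α/2} + z_β)·σ/δ)².
z_{α/2} = 2.241; z_β = 1.282 (power 90%).
n = 2 × (3.523 × 36.7 / 26)² = 2 × 24.73 = 49.46
Round up: n = 50 per group.

50 per group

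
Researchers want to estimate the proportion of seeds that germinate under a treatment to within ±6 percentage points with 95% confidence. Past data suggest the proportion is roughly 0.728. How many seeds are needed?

For a proportion with margin E = 0.06 at 95% confidence, z = 1.960.
n = p̂(1−p̂)(z/E)² = 0.728 × 0.272 × (1.960/0.06)² = 211.31
Round up: n = 212.

212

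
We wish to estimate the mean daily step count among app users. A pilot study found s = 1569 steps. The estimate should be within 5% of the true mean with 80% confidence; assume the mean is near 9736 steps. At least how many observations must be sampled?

n = 18

For a mean, the margin of error is E = z·σ/√n, so n = (zσ/E)².
At 80% confidence, z = 1.282.
E = 5% of 9736 = 486.8 steps.
n = (1.282 × 1569 / 486.8)² = 17.07
Round up: n = 18.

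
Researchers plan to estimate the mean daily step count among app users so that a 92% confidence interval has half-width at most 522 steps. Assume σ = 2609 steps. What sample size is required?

For a mean, the margin of error is E = z·σ/√n, so n = (zσ/E)².
At 92% confidence, z = 1.751.
n = (1.751 × 2609 / 522)² = 76.59
Round up: n = 77.

n = 77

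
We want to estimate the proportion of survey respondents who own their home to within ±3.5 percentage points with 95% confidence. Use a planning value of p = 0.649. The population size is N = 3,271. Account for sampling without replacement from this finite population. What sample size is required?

n = 587

For a proportion with margin E = 0.035 at 95% confidence, z = 1.960.
n = p̂(1−p̂)(z/E)² = 0.649 × 0.351 × (1.960/0.035)² = 714.38 — call this n₀.
Finite-population correction with N = 3,271: n = n₀ / (1 + (n₀−1)/N) = 714.38 / 1.218 = 586.52
Round up: n = 587.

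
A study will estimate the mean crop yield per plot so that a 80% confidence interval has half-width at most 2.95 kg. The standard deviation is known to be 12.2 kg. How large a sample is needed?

For a mean, the margin of error is E = z·σ/√n, so n = (zσ/E)².
At 80% confidence, z = 1.282.
n = (1.282 × 12.2 / 2.95)² = 28.11
Round up: n = 29.

29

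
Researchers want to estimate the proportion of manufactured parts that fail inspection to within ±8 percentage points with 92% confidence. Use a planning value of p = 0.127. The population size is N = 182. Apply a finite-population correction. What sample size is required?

42

For a proportion with margin E = 0.08 at 92% confidence, z = 1.751.
n = p̂(1−p̂)(z/E)² = 0.127 × 0.873 × (1.751/0.08)² = 53.11 — call this n₀.
Finite-population correction with N = 182: n = n₀ / (1 + (n₀−1)/N) = 53.11 / 1.286 = 41.30
Round up: n = 42.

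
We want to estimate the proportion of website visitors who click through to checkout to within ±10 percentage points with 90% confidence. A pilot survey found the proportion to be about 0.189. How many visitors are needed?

For a proportion with margin E = 0.1 at 90% confidence, z = 1.645.
n = p̂(1−p̂)(z/E)² = 0.189 × 0.811 × (1.645/0.1)² = 41.48
Round up: n = 42.

42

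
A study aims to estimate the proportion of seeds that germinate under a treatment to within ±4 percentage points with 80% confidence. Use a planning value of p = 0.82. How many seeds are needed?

For a proportion with margin E = 0.04 at 80% confidence, z = 1.282.
n = p̂(1−p̂)(z/E)² = 0.82 × 0.18 × (1.282/0.04)² = 151.62
Round up: n = 152.

n = 152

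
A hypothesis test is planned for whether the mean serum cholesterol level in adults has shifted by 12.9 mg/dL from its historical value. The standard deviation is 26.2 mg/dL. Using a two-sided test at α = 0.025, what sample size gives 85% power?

n = 45

For a one-sample z-test, n = ((z_{α/2} + z_β)·σ/δ)².
z_{α/2} = 2.241 (two-sided α = 0.025); z_β = 1.036 (power 85% → β = 0.15).
n = (3.277 × 26.2 / 12.9)² = 44.30
Round up: n = 45.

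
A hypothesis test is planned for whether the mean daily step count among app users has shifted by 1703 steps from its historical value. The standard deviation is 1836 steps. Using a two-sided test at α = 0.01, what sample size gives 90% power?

For a one-sample z-test, n = ((z_{α/2} + z_β)·σ/δ)².
z_{α/2} = 2.576 (two-sided α = 0.01); z_β = 1.282 (power 90% → β = 0.1).
n = (3.858 × 1836 / 1703)² = 17.30
Round up: n = 18.

18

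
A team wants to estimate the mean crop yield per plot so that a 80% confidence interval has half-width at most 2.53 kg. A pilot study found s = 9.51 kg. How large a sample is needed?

n = 24

For a mean, the margin of error is E = z·σ/√n, so n = (zσ/E)².
At 80% confidence, z = 1.282.
n = (1.282 × 9.51 / 2.53)² = 23.22
Round up: n = 24.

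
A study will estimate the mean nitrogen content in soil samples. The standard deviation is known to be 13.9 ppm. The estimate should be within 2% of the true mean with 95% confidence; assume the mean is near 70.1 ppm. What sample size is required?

For a mean, the margin of error is E = z·σ/√n, so n = (zσ/E)².
At 95% confidence, z = 1.960.
E = 2% of 70.1 = 1.402 ppm.
n = (1.960 × 13.9 / 1.402)² = 377.61
Round up: n = 378.

378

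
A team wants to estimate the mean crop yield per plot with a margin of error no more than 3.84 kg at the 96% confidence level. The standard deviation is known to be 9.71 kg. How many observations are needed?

27

For a mean, the margin of error is E = z·σ/√n, so n = (zσ/E)².
At 96% confidence, z = 2.054.
n = (2.054 × 9.71 / 3.84)² = 26.98
Round up: n = 27.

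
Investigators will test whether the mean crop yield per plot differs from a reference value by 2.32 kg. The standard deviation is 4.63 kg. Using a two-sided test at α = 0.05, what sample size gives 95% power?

For a one-sample z-test, n = ((z_{α/2} + z_β)·σ/δ)².
z_{α/2} = 1.960 (two-sided α = 0.05); z_β = 1.645 (power 95% → β = 0.05).
n = (3.605 × 4.63 / 2.32)² = 51.76
Round up: n = 52.

52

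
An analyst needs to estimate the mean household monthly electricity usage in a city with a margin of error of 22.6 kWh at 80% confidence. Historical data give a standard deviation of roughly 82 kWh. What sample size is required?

For a mean, the margin of error is E = z·σ/√n, so n = (zσ/E)².
At 80% confidence, z = 1.282.
n = (1.282 × 82 / 22.6)² = 21.64
Round up: n = 22.

22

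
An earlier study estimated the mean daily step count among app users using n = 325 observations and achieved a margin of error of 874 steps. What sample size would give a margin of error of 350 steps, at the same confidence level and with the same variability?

2027

Margin of error scales as 1/√n, so n₂ = n₁·(E₁/E₂)².
n₂ = 325 × (874/350)² = 325 × 6.236 = 2026.70
Round up: n₂ = 2027.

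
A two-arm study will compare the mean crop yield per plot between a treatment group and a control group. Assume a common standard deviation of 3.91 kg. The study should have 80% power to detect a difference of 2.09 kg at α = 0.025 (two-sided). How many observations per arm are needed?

For two equal groups, n per group = 2·((z_{α/2} + z_β)·σ/δ)².
z_{α/2} = 2.241; z_β = 0.842 (power 80%).
n = 2 × (3.083 × 3.91 / 2.09)² = 2 × 33.27 = 66.54
Round up: n = 67 per group.

67 per group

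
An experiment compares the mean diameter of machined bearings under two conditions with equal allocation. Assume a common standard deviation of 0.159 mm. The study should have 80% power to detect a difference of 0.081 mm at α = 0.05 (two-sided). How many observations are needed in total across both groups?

122 total

For two equal groups, n per group = 2·((z_{α/2} + z_β)·σ/δ)².
z_{α/2} = 1.960; z_β = 0.842 (power 80%).
n = 2 × (2.802 × 0.159 / 0.081)² = 2 × 30.25 = 60.50
Round up: n = 61 per group.
Total across both groups: 2 × 61 = 122.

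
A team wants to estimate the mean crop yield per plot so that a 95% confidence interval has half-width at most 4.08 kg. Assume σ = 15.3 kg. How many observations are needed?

55

For a mean, the margin of error is E = z·σ/√n, so n = (zσ/E)².
At 95% confidence, z = 1.960.
n = (1.960 × 15.3 / 4.08)² = 54.02
Round up: n = 55.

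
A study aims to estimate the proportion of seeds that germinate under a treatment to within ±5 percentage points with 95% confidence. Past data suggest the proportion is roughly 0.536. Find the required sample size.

n = 383

For a proportion with margin E = 0.05 at 95% confidence, z = 1.960.
n = p̂(1−p̂)(z/E)² = 0.536 × 0.464 × (1.960/0.05)² = 382.17
Round up: n = 383.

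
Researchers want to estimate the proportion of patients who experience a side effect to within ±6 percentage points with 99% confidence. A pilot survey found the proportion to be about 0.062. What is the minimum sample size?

108

For a proportion with margin E = 0.06 at 99% confidence, z = 2.576.
n = p̂(1−p̂)(z/E)² = 0.062 × 0.938 × (2.576/0.06)² = 107.20
Round up: n = 108.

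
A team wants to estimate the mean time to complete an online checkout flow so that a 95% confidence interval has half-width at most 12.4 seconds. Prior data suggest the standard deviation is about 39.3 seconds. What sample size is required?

39

For a mean, the margin of error is E = z·σ/√n, so n = (zσ/E)².
At 95% confidence, z = 1.960.
n = (1.960 × 39.3 / 12.4)² = 38.59
Round up: n = 39.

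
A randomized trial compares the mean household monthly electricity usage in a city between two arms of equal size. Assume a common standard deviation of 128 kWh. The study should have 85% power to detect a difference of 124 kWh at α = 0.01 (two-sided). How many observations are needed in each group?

28 per group

For two equal groups, n per group = 2·((z_{α/2} + z_β)·σ/δ)².
z_{α/2} = 2.576; z_β = 1.036 (power 85%).
n = 2 × (3.612 × 128 / 124)² = 2 × 13.90 = 27.80
Round up: n = 28 per group.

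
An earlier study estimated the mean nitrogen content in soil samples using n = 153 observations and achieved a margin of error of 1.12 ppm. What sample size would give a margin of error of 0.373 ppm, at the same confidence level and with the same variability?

Margin of error scales as 1/√n, so n₂ = n₁·(E₁/E₂)².
n₂ = 153 × (1.12/0.373)² = 153 × 9.016 = 1379.45
Round up: n₂ = 1380.

1380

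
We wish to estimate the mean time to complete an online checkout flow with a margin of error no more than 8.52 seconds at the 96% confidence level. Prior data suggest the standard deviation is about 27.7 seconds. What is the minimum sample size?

For a mean, the margin of error is E = z·σ/√n, so n = (zσ/E)².
At 96% confidence, z = 2.054.
n = (2.054 × 27.7 / 8.52)² = 44.59
Round up: n = 45.

45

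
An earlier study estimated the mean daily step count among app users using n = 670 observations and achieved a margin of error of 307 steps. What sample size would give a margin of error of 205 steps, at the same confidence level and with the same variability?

n = 1503

Margin of error scales as 1/√n, so n₂ = n₁·(E₁/E₂)².
n₂ = 670 × (307/205)² = 670 × 2.243 = 1502.81
Round up: n₂ = 1503.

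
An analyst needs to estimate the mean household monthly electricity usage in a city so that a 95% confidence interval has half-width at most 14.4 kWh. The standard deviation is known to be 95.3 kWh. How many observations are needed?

For a mean, the margin of error is E = z·σ/√n, so n = (zσ/E)².
At 95% confidence, z = 1.960.
n = (1.960 × 95.3 / 14.4)² = 168.26
Round up: n = 169.

n = 169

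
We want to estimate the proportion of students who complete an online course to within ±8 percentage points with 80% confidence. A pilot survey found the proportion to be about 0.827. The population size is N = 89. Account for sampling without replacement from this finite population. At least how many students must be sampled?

For a proportion with margin E = 0.08 at 80% confidence, z = 1.282.
n = p̂(1−p̂)(z/E)² = 0.827 × 0.173 × (1.282/0.08)² = 36.74 — call this n₀.
Finite-population correction with N = 89: n = n₀ / (1 + (n₀−1)/N) = 36.74 / 1.402 = 26.21
Round up: n = 27.

n = 27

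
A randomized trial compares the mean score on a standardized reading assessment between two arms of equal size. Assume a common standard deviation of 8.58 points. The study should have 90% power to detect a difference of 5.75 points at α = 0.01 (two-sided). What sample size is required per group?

For two equal groups, n per group = 2·((z_{α/2} + z_β)·σ/δ)².
z_{α/2} = 2.576; z_β = 1.282 (power 90%).
n = 2 × (3.858 × 8.58 / 5.75)² = 2 × 33.14 = 66.28
Round up: n = 67 per group.

67 per group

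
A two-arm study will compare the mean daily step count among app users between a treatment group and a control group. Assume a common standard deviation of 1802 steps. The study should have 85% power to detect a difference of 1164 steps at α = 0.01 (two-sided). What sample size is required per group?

For two equal groups, n per group = 2·((z_{α/2} + z_β)·σ/δ)².
z_{α/2} = 2.576; z_β = 1.036 (power 85%).
n = 2 × (3.612 × 1802 / 1164)² = 2 × 31.27 = 62.54
Round up: n = 63 per group.

63 per group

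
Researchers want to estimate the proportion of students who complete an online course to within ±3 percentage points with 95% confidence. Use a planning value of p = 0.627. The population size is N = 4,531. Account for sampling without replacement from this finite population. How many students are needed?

819

For a proportion with margin E = 0.03 at 95% confidence, z = 1.960.
n = p̂(1−p̂)(z/E)² = 0.627 × 0.373 × (1.960/0.03)² = 998.27 — call this n₀.
Finite-population correction with N = 4,531: n = n₀ / (1 + (n₀−1)/N) = 998.27 / 1.22 = 818.25
Round up: n = 819.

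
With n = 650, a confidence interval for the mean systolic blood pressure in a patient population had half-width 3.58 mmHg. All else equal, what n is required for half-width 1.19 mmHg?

5883

Margin of error scales as 1/√n, so n₂ = n₁·(E₁/E₂)².
n₂ = 650 × (3.58/1.19)² = 650 × 9.05 = 5882.50
Round up: n₂ = 5883.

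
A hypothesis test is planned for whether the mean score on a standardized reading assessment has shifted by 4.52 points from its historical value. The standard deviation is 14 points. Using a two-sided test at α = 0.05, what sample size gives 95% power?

125

For a one-sample z-test, n = ((z_{α/2} + z_β)·σ/δ)².
z_{α/2} = 1.960 (two-sided α = 0.05); z_β = 1.645 (power 95% → β = 0.05).
n = (3.605 × 14 / 4.52)² = 124.68
Round up: n = 125.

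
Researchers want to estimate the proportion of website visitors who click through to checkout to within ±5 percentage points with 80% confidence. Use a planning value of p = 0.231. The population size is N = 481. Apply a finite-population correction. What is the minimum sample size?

95

For a proportion with margin E = 0.05 at 80% confidence, z = 1.282.
n = p̂(1−p̂)(z/E)² = 0.231 × 0.769 × (1.282/0.05)² = 116.78 — call this n₀.
Finite-population correction with N = 481: n = n₀ / (1 + (n₀−1)/N) = 116.78 / 1.241 = 94.10
Round up: n = 95.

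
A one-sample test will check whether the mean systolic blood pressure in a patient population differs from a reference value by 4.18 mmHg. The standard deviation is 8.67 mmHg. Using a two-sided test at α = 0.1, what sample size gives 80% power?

For a one-sample z-test, n = ((z_{α/2} + z_β)·σ/δ)².
z_{α/2} = 1.645 (two-sided α = 0.1); z_β = 0.842 (power 80% → β = 0.2).
n = (2.487 × 8.67 / 4.18)² = 26.61
Round up: n = 27.

27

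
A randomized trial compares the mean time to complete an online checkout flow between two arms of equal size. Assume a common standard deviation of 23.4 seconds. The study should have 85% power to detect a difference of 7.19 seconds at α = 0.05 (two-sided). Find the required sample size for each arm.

For two equal groups, n per group = 2·((z_{α/2} + z_β)·σ/δ)².
z_{α/2} = 1.960; z_β = 1.036 (power 85%).
n = 2 × (2.996 × 23.4 / 7.19)² = 2 × 95.07 = 190.14
Round up: n = 191 per group.

191 per group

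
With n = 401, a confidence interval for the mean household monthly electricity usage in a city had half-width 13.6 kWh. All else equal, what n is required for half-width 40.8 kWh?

45

Margin of error scales as 1/√n, so n₂ = n₁·(E₁/E₂)².
n₂ = 401 × (13.6/40.8)² = 401 × 0.1111 = 44.55
Round up: n₂ = 45.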